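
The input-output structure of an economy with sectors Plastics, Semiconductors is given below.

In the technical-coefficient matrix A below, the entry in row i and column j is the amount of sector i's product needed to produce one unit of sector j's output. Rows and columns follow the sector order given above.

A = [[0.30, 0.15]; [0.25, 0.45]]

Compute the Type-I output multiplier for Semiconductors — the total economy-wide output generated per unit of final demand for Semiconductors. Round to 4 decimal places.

I − A =
  [   0.70    -0.15]
  [  -0.25     0.55]
det(I−A) = (0.70)(0.55) − (-0.15)(-0.25) = 0.3475
adj(I−A) = [[0.55, 0.15], [0.25, 0.70]]
(I − A)⁻¹ = adj(I−A) / det(I−A) ≈
  [   1.58273     0.43165]
  [   0.71942     2.01439]
The output multiplier for sector j is the column-j sum of the Leontief inverse (I − A)⁻¹ = adj(I−A) / det(I−A).
Column S of adj(I−A): (0.15, 0.70); det(I−A) = 0.3475.
m_S = (0.15 + 0.70) / 0.3475 = 0.85 / 0.3475 ≈ 2.4460.

m_S = 2.4460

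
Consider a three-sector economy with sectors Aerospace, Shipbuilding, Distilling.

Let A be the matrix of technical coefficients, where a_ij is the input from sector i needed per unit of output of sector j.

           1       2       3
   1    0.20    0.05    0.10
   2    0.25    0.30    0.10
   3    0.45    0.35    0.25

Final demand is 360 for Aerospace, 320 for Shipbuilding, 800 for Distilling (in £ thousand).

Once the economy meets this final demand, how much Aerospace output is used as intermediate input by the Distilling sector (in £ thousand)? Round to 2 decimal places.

z_13 = 199.84

I − A =
  [   0.80    -0.05    -0.10]
  [  -0.25     0.70    -0.10]
  [  -0.45    -0.35     0.75]
Cofactors of I−A, C_ij = (−1)^(i+j)·(minor ij) (rows/columns in the sector order above):
  C_11 = (0.70)(0.75) − (-0.10)(-0.35) = 0.4900
  C_12 = −[(-0.25)(0.75) − (-0.10)(-0.45)] = 0.2325
  C_13 = (-0.25)(-0.35) − (0.70)(-0.45) = 0.4025
  C_21 = −[(-0.05)(0.75) − (-0.10)(-0.35)] = 0.0725
  C_22 = (0.80)(0.75) − (-0.10)(-0.45) = 0.5550
  C_23 = −[(0.80)(-0.35) − (-0.05)(-0.45)] = 0.3025
  C_31 = (-0.05)(-0.10) − (-0.10)(0.70) = 0.0750
  C_32 = −[(0.80)(-0.10) − (-0.10)(-0.25)] = 0.1050
  C_33 = (0.80)(0.70) − (-0.05)(-0.25) = 0.5475
det(I−A) = Σ_j (I−A)_1j·C_1j = (0.80)(0.4900) + (-0.05)(0.2325) + (-0.10)(0.4025) = 0.340125
adj(I−A) = Cᵀ =
  [ 0.4900   0.0725   0.0750]
  [ 0.2325   0.5550   0.1050]
  [ 0.4025   0.3025   0.5475]
(I − A)⁻¹ = adj(I−A) / det(I−A) ≈
  [   1.4406     0.2132     0.2205]
  [   0.6836     1.6318     0.3087]
  [   1.1834     0.8894     1.6097]
First solve x = (I − A)⁻¹ d = adj(I−A)·d / det(I−A); in particular x_3 = (0.4025·360 + 0.3025·320 + 0.5475·800) / 0.340125 = 679.70 / 0.340125 ≈ 1998.3829.
Intermediate flow from 1 to 3: z_13 = a_13 · x_3 = 0.10 × 679.70 / 0.340125 = 67.97 / 0.340125 ≈ 199.84.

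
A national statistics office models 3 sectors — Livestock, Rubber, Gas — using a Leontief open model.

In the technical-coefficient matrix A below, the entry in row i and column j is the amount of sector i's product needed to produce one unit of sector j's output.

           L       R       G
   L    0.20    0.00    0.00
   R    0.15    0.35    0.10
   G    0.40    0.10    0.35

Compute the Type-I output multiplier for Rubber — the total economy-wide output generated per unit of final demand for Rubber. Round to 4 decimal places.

I − A =
  [   0.80     0.00     0.00]
  [  -0.15     0.65    -0.10]
  [  -0.40    -0.10     0.65]
Cofactors of I−A, C_ij = (−1)^(i+j)·(minor ij) (rows/columns in the sector order above):
  C_11 = (0.65)(0.65) − (-0.10)(-0.10) = 0.4125
  C_12 = −[(-0.15)(0.65) − (-0.10)(-0.40)] = 0.1375
  C_13 = (-0.15)(-0.10) − (0.65)(-0.40) = 0.2750
  C_21 = −[(0.00)(0.65) − (0.00)(-0.10)] = 0.0000
  C_22 = (0.80)(0.65) − (0.00)(-0.40) = 0.5200
  C_23 = −[(0.80)(-0.10) − (0.00)(-0.40)] = 0.0800
  C_31 = (0.00)(-0.10) − (0.00)(0.65) = 0.0000
  C_32 = −[(0.80)(-0.10) − (0.00)(-0.15)] = 0.0800
  C_33 = (0.80)(0.65) − (0.00)(-0.15) = 0.5200
det(I−A) = Σ_j (I−A)_1j·C_1j = (0.80)(0.4125) + (0.00)(0.1375) + (0.00)(0.2750) = 0.3300
adj(I−A) = Cᵀ =
  [ 0.4125   0.0000   0.0000]
  [ 0.1375   0.5200   0.0800]
  [ 0.2750   0.0800   0.5200]
(I − A)⁻¹ = adj(I−A) / det(I−A) ≈
  [   1.25000     0.00000     0.00000]
  [   0.41667     1.57576     0.24242]
  [   0.83333     0.24242     1.57576]
The output multiplier for sector j is the column-j sum of the Leontief inverse (I − A)⁻¹ = adj(I−A) / det(I−A).
Column R of adj(I−A): (0.0000, 0.5200, 0.0800); det(I−A) = 0.3300.
m_R = (0.0000 + 0.5200 + 0.0800) / 0.3300 = 0.60 / 0.3300 ≈ 1.8182.

m_R = 1.8182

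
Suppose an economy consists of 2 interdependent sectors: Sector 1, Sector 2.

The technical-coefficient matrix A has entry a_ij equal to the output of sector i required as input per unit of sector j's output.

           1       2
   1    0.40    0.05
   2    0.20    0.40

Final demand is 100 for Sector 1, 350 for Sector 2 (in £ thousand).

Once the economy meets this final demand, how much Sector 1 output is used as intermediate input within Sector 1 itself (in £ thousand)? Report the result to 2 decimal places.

I − A =
  [   0.60    -0.05]
  [  -0.20     0.60]
det(I−A) = (0.60)(0.60) − (-0.05)(-0.20) = 0.3500
adj(I−A) = [[0.60, 0.05], [0.20, 0.60]]
(I − A)⁻¹ = adj(I−A) / det(I−A) ≈
  [   1.7143     0.1429]
  [   0.5714     1.7143]
First solve x = (I − A)⁻¹ d = adj(I−A)·d / det(I−A); in particular x_1 = (0.60·100 + 0.05·350) / 0.3500 = 77.50 / 0.3500 ≈ 221.4286.
Intermediate flow from 1 to 1: z_11 = a_11 · x_1 = 0.40 × 77.50 / 0.3500 = 31.00 / 0.3500 ≈ 88.57.

z_11 = 88.57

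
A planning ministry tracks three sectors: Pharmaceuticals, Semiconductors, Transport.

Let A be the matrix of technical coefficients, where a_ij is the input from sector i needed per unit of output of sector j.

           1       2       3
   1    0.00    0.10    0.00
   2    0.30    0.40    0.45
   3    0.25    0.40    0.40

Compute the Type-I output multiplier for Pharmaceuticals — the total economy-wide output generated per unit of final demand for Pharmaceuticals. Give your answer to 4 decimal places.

m_1 = 4.9254

I − A =
  [   1.00    -0.10     0.00]
  [  -0.30     0.60    -0.45]
  [  -0.25    -0.40     0.60]
Cofactors of I−A, C_ij = (−1)^(i+j)·(minor ij) (rows/columns in the sector order above):
  C_11 = (0.60)(0.60) − (-0.45)(-0.40) = 0.1800
  C_12 = −[(-0.30)(0.60) − (-0.45)(-0.25)] = 0.2925
  C_13 = (-0.30)(-0.40) − (0.60)(-0.25) = 0.2700
  C_21 = −[(-0.10)(0.60) − (0.00)(-0.40)] = 0.0600
  C_22 = (1.00)(0.60) − (0.00)(-0.25) = 0.6000
  C_23 = −[(1.00)(-0.40) − (-0.10)(-0.25)] = 0.4250
  C_31 = (-0.10)(-0.45) − (0.00)(0.60) = 0.0450
  C_32 = −[(1.00)(-0.45) − (0.00)(-0.30)] = 0.4500
  C_33 = (1.00)(0.60) − (-0.10)(-0.30) = 0.5700
det(I−A) = Σ_j (I−A)_1j·C_1j = (1.00)(0.1800) + (-0.10)(0.2925) + (0.00)(0.2700) = 0.15075
adj(I−A) = Cᵀ =
  [ 0.1800   0.0600   0.0450]
  [ 0.2925   0.6000   0.4500]
  [ 0.2700   0.4250   0.5700]
(I − A)⁻¹ = adj(I−A) / det(I−A) ≈
  [   1.19403     0.39801     0.29851]
  [   1.94030     3.98010     2.98507]
  [   1.79104     2.81924     3.78109]
The output multiplier for sector j is the column-j sum of the Leontief inverse (I − A)⁻¹ = adj(I−A) / det(I−A).
Column 1 of adj(I−A): (0.1800, 0.2925, 0.2700); det(I−A) = 0.15075.
m_1 = (0.1800 + 0.2925 + 0.2700) / 0.15075 = 0.7425 / 0.15075 ≈ 4.9254.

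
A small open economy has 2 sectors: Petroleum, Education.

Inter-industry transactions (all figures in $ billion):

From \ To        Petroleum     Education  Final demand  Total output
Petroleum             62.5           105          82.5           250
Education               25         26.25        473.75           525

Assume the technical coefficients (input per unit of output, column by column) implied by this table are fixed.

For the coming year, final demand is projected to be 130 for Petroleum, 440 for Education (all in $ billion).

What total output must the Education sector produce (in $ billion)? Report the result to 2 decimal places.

Technical coefficients a_ij = z_ij / X_j:
  a_PP = 62.5/250 = 0.25, a_EP = 25/250 = 0.10
  a_PE = 105/525 = 0.20, a_EE = 26.25/525 = 0.05
I − A =
  [   0.75    -0.20]
  [  -0.10     0.95]
det(I−A) = (0.75)(0.95) − (-0.20)(-0.10) = 0.6925
adj(I−A) = [[0.95, 0.20], [0.10, 0.75]]
(I − A)⁻¹ = adj(I−A) / det(I−A) ≈
  [   1.3718     0.2888]
  [   0.1444     1.0830]
x = (I − A)⁻¹ d = adj(I−A)·d / det(I−A), with det(I−A) = 0.6925:
  x_P = (0.95·130 + 0.20·440) / 0.6925 = 211.50 / 0.6925 ≈ 305.42
  x_E = (0.10·130 + 0.75·440) / 0.6925 = 343.00 / 0.6925 ≈ 495.31

x_E = 495.31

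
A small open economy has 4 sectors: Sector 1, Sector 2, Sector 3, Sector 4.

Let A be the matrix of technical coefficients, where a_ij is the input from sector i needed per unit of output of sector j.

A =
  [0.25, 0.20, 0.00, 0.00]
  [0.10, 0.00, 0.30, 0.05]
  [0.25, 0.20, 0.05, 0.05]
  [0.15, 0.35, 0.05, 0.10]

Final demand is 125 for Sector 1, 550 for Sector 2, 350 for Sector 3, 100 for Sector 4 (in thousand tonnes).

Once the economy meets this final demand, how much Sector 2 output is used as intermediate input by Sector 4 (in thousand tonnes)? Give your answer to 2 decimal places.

z_24 = 26.47

I − A =
  [   0.75    -0.20     0.00     0.00]
  [  -0.10     1.00    -0.30    -0.05]
  [  -0.25    -0.20     0.95    -0.05]
  [  -0.15    -0.35    -0.05     0.90]
Compute the cofactors C_ij = (−1)^(i+j)·(3×3 minor ij) of I−A; the adjugate is their transpose:
adj(I−A) = Cᵀ =
  [ 0.776125   0.170500   0.054500   0.012500]
  [ 0.162750   0.639375   0.204375   0.046875]
  [ 0.249375   0.194625   0.642375   0.046500]
  [ 0.206500   0.287875   0.124250   0.633500]
det(I−A) = Σ_j (I−A)_1j·C_1j = (0.75)(0.776125) + (-0.20)(0.162750) + (0.00)(0.249375) + (0.00)(0.206500) = 0.54954375
(I − A)⁻¹ = adj(I−A) / det(I−A) ≈
  [   1.4123     0.3103     0.0992     0.0227]
  [   0.2962     1.1635     0.3719     0.0853]
  [   0.4538     0.3542     1.1689     0.0846]
  [   0.3758     0.5238     0.2261     1.1528]
First solve x = (I − A)⁻¹ d = adj(I−A)·d / det(I−A); in particular x_4 = (0.206500·125 + 0.287875·550 + 0.124250·350 + 0.633500·100) / 0.54954375 = 290.98125 / 0.54954375 ≈ 529.4961.
Intermediate flow from 2 to 4: z_24 = a_24 · x_4 = 0.05 × 290.98125 / 0.54954375 = 14.5490625 / 0.54954375 ≈ 26.47.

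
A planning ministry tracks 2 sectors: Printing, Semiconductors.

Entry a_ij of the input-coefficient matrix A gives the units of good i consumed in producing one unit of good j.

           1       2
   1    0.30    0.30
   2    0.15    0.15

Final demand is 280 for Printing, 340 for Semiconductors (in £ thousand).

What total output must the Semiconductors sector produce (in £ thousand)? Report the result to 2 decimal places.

x_2 = 509.09

I − A =
  [   0.70    -0.30]
  [  -0.15     0.85]
det(I−A) = (0.70)(0.85) − (-0.30)(-0.15) = 0.5500
adj(I−A) = [[0.85, 0.30], [0.15, 0.70]]
(I − A)⁻¹ = adj(I−A) / det(I−A) ≈
  [   1.5455     0.5455]
  [   0.2727     1.2727]
x = (I − A)⁻¹ d = adj(I−A)·d / det(I−A), with det(I−A) = 0.5500:
  x_1 = (0.85·280 + 0.30·340) / 0.5500 = 340.00 / 0.5500 ≈ 618.18
  x_2 = (0.15·280 + 0.70·340) / 0.5500 = 280.00 / 0.5500 ≈ 509.09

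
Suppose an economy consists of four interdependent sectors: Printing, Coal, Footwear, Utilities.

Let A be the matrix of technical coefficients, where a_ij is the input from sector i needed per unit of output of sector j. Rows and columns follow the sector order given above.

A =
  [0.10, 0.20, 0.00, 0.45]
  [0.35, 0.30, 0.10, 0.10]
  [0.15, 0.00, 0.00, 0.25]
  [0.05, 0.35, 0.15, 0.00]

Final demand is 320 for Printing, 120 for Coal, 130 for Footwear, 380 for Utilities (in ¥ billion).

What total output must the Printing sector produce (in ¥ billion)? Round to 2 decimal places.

x_P = 926.15

I − A =
  [   0.90    -0.20     0.00    -0.45]
  [  -0.35     0.70    -0.10    -0.10]
  [  -0.15     0.00     1.00    -0.25]
  [  -0.05    -0.35    -0.15     1.00]
Compute the cofactors C_ij = (−1)^(i+j)·(3×3 minor ij) of I−A; the adjugate is their transpose:
adj(I−A) = Cᵀ =
  [ 0.630000   0.350000   0.086000   0.340000]
  [ 0.360375   0.833625   0.124875   0.276750]
  [ 0.139125   0.134875   0.456625   0.190250]
  [ 0.178500   0.329500   0.116500   0.557000]
det(I−A) = Σ_j (I−A)_1j·C_1j = (0.90)(0.630000) + (-0.20)(0.360375) + (0.00)(0.139125) + (-0.45)(0.178500) = 0.4146
(I − A)⁻¹ = adj(I−A) / det(I−A) ≈
  [   1.5195     0.8442     0.2074     0.8201]
  [   0.8692     2.0107     0.3012     0.6675]
  [   0.3356     0.3253     1.1014     0.4589]
  [   0.4305     0.7947     0.2810     1.3435]
x = (I − A)⁻¹ d = adj(I−A)·d / det(I−A), with det(I−A) = 0.4146:
  x_P = (0.630000·320 + 0.350000·120 + 0.086000·130 + 0.340000·380) / 0.4146 = 383.98 / 0.4146 ≈ 926.15
  x_C = (0.360375·320 + 0.833625·120 + 0.124875·130 + 0.276750·380) / 0.4146 = 336.75375 / 0.4146 ≈ 812.24
  x_F = (0.139125·320 + 0.134875·120 + 0.456625·130 + 0.190250·380) / 0.4146 = 192.36125 / 0.4146 ≈ 463.97
  x_U = (0.178500·320 + 0.329500·120 + 0.116500·130 + 0.557000·380) / 0.4146 = 323.465 / 0.4146 ≈ 780.19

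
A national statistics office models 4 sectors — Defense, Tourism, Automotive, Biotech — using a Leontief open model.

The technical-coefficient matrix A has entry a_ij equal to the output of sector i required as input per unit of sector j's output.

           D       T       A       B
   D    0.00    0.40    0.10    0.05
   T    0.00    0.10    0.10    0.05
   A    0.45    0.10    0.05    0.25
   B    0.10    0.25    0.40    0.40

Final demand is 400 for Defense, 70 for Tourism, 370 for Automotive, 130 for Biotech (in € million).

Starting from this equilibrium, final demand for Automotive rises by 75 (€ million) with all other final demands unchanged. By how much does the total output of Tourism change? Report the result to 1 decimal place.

Δx_T = 17.6

I − A =
  [   1.00    -0.40    -0.10    -0.05]
  [   0.00     0.90    -0.10    -0.05]
  [  -0.45    -0.10     0.95    -0.25]
  [  -0.10    -0.25    -0.40     0.60]
Compute the cofactors C_ij = (−1)^(i+j)·(3×3 minor ij) of I−A; the adjugate is their transpose:
adj(I−A) = Cᵀ =
  [ 0.396875   0.214125   0.104000   0.094250]
  [ 0.043250   0.426750   0.080000   0.072500]
  [ 0.260375   0.245625   0.521000   0.259250]
  [ 0.257750   0.377250   0.398000   0.786500]
det(I−A) = Σ_j (I−A)_1j·C_1j = (1.00)(0.396875) + (-0.40)(0.043250) + (-0.10)(0.260375) + (-0.05)(0.257750) = 0.34065
(I − A)⁻¹ = adj(I−A) / det(I−A) ≈
  [   1.1651     0.6286     0.3053     0.2767]
  [   0.1270     1.2528     0.2348     0.2128]
  [   0.7643     0.7210     1.5294     0.7610]
  [   0.7566     1.1074     1.1684     2.3088]
Δx = (I − A)⁻¹ Δd with Δd having +75 in the Automotive component and 0 elsewhere.
So Δx_T = L_TA · (+75), where L_TA = adj(I−A)_TA / det(I−A) = 0.080000 / 0.34065.
Δx_T = 0.080000 × (+75) / 0.34065 = 6.00 / 0.34065 ≈ 17.6.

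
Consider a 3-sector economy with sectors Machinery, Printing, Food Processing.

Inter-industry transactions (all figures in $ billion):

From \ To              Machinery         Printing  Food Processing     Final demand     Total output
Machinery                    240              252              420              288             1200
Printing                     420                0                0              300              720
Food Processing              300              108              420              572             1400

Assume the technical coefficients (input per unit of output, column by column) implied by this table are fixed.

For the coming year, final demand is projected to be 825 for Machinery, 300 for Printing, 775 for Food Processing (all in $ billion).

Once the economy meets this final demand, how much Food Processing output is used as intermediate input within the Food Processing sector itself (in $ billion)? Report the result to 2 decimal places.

Technical coefficients a_ij = z_ij / X_j:
  a_11 = 240/1200 = 0.20, a_21 = 420/1200 = 0.35, a_31 = 300/1200 = 0.25
  a_12 = 252/720 = 0.35, a_22 = 0/720 = 0.00, a_32 = 108/720 = 0.15
  a_13 = 420/1400 = 0.30, a_23 = 0/1400 = 0.00, a_33 = 420/1400 = 0.30
I − A =
  [   0.80    -0.35    -0.30]
  [  -0.35     1.00     0.00]
  [  -0.25    -0.15     0.70]
Cofactors of I−A, C_ij = (−1)^(i+j)·(minor ij) (rows/columns in the sector order above):
  C_11 = (1.00)(0.70) − (0.00)(-0.15) = 0.7000
  C_12 = −[(-0.35)(0.70) − (0.00)(-0.25)] = 0.2450
  C_13 = (-0.35)(-0.15) − (1.00)(-0.25) = 0.3025
  C_21 = −[(-0.35)(0.70) − (-0.30)(-0.15)] = 0.2900
  C_22 = (0.80)(0.70) − (-0.30)(-0.25) = 0.4850
  C_23 = −[(0.80)(-0.15) − (-0.35)(-0.25)] = 0.2075
  C_31 = (-0.35)(0.00) − (-0.30)(1.00) = 0.3000
  C_32 = −[(0.80)(0.00) − (-0.30)(-0.35)] = 0.1050
  C_33 = (0.80)(1.00) − (-0.35)(-0.35) = 0.6775
det(I−A) = Σ_j (I−A)_1j·C_1j = (0.80)(0.7000) + (-0.35)(0.2450) + (-0.30)(0.3025) = 0.3835
adj(I−A) = Cᵀ =
  [ 0.7000   0.2900   0.3000]
  [ 0.2450   0.4850   0.1050]
  [ 0.3025   0.2075   0.6775]
(I − A)⁻¹ = adj(I−A) / det(I−A) ≈
  [   1.8253     0.7562     0.7823]
  [   0.6389     1.2647     0.2738]
  [   0.7888     0.5411     1.7666]
First solve x = (I − A)⁻¹ d = adj(I−A)·d / det(I−A); in particular x_3 = (0.3025·825 + 0.2075·300 + 0.6775·775) / 0.3835 = 836.875 / 0.3835 ≈ 2182.2034.
Intermediate flow from 3 to 3: z_33 = a_33 · x_3 = 0.30 × 836.875 / 0.3835 = 251.0625 / 0.3835 ≈ 654.66.

z_33 = 654.66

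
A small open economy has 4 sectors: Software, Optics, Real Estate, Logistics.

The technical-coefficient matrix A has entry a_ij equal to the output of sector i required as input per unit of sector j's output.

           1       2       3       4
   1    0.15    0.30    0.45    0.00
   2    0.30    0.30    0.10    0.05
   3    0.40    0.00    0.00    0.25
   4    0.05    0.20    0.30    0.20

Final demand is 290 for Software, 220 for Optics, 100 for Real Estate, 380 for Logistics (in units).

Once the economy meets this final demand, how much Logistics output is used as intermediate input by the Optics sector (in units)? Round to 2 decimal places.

z_42 = 199.39

I − A =
  [   0.85    -0.30    -0.45     0.00]
  [  -0.30     0.70    -0.10    -0.05]
  [  -0.40     0.00     1.00    -0.25]
  [  -0.05    -0.20    -0.30     0.80]
Compute the cofactors C_ij = (−1)^(i+j)·(3×3 minor ij) of I−A; the adjugate is their transpose:
adj(I−A) = Cᵀ =
  [ 0.492500   0.240000   0.276000   0.101250]
  [ 0.259250   0.466625   0.189875   0.088500]
  [ 0.243750   0.142250   0.394750   0.132250]
  [ 0.187000   0.185000   0.212750   0.367000]
det(I−A) = Σ_j (I−A)_1j·C_1j = (0.85)(0.492500) + (-0.30)(0.259250) + (-0.45)(0.243750) + (0.00)(0.187000) = 0.2311625
(I − A)⁻¹ = adj(I−A) / det(I−A) ≈
  [   2.1305     1.0382     1.1940     0.4380]
  [   1.1215     2.0186     0.8214     0.3828]
  [   1.0545     0.6154     1.7077     0.5721]
  [   0.8090     0.8003     0.9203     1.5876]
First solve x = (I − A)⁻¹ d = adj(I−A)·d / det(I−A); in particular x_2 = (0.259250·290 + 0.466625·220 + 0.189875·100 + 0.088500·380) / 0.2311625 = 230.4575 / 0.2311625 ≈ 996.9502.
Intermediate flow from 4 to 2: z_42 = a_42 · x_2 = 0.20 × 230.4575 / 0.2311625 = 46.0915 / 0.2311625 ≈ 199.39.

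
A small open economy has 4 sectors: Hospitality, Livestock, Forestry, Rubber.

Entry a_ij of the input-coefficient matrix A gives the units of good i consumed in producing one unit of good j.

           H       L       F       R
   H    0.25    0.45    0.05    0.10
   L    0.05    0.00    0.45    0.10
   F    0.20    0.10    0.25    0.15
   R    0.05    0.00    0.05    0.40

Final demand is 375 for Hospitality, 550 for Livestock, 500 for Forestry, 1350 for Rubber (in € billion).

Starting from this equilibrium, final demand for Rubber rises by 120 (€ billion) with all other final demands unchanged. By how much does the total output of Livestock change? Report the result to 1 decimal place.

Δx_L = 54.5

I − A =
  [   0.75    -0.45    -0.05    -0.10]
  [  -0.05     1.00    -0.45    -0.10]
  [  -0.20    -0.10     0.75    -0.15]
  [  -0.05     0.00    -0.05     0.60]
Compute the cofactors C_ij = (−1)^(i+j)·(3×3 minor ij) of I−A; the adjugate is their transpose:
adj(I−A) = Cᵀ =
  [ 0.415000   0.202625   0.158750   0.142625]
  [ 0.084250   0.320750   0.206000   0.119000]
  [ 0.131000   0.101875   0.429250   0.146125]
  [ 0.045500   0.025375   0.049000   0.461125]
det(I−A) = Σ_j (I−A)_1j·C_1j = (0.75)(0.415000) + (-0.45)(0.084250) + (-0.05)(0.131000) + (-0.10)(0.045500) = 0.2622375
(I − A)⁻¹ = adj(I−A) / det(I−A) ≈
  [   1.5825     0.7727     0.6054     0.5439]
  [   0.3213     1.2231     0.7855     0.4538]
  [   0.4995     0.3885     1.6369     0.5572]
  [   0.1735     0.0968     0.1869     1.7584]
Δx = (I − A)⁻¹ Δd with Δd having +120 in the Rubber component and 0 elsewhere.
So Δx_L = L_LR · (+120), where L_LR = adj(I−A)_LR / det(I−A) = 0.119000 / 0.2622375.
Δx_L = 0.119000 × (+120) / 0.2622375 = 14.28 / 0.2622375 ≈ 54.5.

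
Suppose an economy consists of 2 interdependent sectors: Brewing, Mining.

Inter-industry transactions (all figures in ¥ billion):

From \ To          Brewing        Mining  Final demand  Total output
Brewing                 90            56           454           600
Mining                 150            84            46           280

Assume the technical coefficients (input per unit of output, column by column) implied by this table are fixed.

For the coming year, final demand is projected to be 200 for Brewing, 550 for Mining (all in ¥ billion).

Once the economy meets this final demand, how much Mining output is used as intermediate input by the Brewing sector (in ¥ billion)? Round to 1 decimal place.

z_21 = 114.7

Technical coefficients a_ij = z_ij / X_j:
  a_11 = 90/600 = 0.15, a_21 = 150/600 = 0.25
  a_12 = 56/280 = 0.20, a_22 = 84/280 = 0.30
I − A =
  [   0.85    -0.20]
  [  -0.25     0.70]
det(I−A) = (0.85)(0.70) − (-0.20)(-0.25) = 0.5450
adj(I−A) = [[0.70, 0.20], [0.25, 0.85]]
(I − A)⁻¹ = adj(I−A) / det(I−A) ≈
  [   1.2844     0.3670]
  [   0.4587     1.5596]
First solve x = (I − A)⁻¹ d = adj(I−A)·d / det(I−A); in particular x_1 = (0.70·200 + 0.20·550) / 0.5450 = 250.00 / 0.5450 ≈ 458.716.
Intermediate flow from 2 to 1: z_21 = a_21 · x_1 = 0.25 × 250.00 / 0.5450 = 62.50 / 0.5450 ≈ 114.7.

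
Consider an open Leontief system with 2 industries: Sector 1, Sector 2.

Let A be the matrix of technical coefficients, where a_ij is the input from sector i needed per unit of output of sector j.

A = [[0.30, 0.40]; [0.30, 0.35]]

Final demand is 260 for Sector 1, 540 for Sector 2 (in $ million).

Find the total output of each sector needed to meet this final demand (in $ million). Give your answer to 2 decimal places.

x_1 = 1149.25, x_2 = 1361.19

I − A =
  [   0.70    -0.40]
  [  -0.30     0.65]
det(I−A) = (0.70)(0.65) − (-0.40)(-0.30) = 0.3350
adj(I−A) = [[0.65, 0.40], [0.30, 0.70]]
(I − A)⁻¹ = adj(I−A) / det(I−A) ≈
  [   1.9403     1.1940]
  [   0.8955     2.0896]
x = (I − A)⁻¹ d = adj(I−A)·d / det(I−A), with det(I−A) = 0.3350:
  x_1 = (0.65·260 + 0.40·540) / 0.3350 = 385.00 / 0.3350 ≈ 1149.25
  x_2 = (0.30·260 + 0.70·540) / 0.3350 = 456.00 / 0.3350 ≈ 1361.19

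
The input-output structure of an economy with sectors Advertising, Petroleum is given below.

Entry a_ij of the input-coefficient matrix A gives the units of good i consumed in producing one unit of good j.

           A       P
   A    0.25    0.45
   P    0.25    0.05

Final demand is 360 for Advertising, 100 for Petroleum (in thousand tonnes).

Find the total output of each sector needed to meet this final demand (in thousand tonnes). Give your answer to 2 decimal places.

x_A = 645.00, x_P = 275.00

I − A =
  [   0.75    -0.45]
  [  -0.25     0.95]
det(I−A) = (0.75)(0.95) − (-0.45)(-0.25) = 0.6000
adj(I−A) = [[0.95, 0.45], [0.25, 0.75]]
(I − A)⁻¹ = adj(I−A) / det(I−A) ≈
  [   1.5833     0.7500]
  [   0.4167     1.2500]
x = (I − A)⁻¹ d = adj(I−A)·d / det(I−A), with det(I−A) = 0.6000:
  x_A = (0.95·360 + 0.45·100) / 0.6000 = 387.00 / 0.6000 = 645.00
  x_P = (0.25·360 + 0.75·100) / 0.6000 = 165.00 / 0.6000 = 275.00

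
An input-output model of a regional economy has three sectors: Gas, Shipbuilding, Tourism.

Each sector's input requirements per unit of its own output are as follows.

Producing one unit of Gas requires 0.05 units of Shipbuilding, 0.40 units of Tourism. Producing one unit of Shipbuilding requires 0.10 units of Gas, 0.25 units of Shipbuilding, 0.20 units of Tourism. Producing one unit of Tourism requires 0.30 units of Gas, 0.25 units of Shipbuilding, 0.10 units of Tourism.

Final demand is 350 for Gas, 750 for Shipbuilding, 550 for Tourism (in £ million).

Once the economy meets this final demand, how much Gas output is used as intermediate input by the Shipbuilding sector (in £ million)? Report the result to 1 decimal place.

I − A =
  [   1.00    -0.10    -0.30]
  [  -0.05     0.75    -0.25]
  [  -0.40    -0.20     0.90]
Cofactors of I−A, C_ij = (−1)^(i+j)·(minor ij) (rows/columns in the sector order above):
  C_11 = (0.75)(0.90) − (-0.25)(-0.20) = 0.6250
  C_12 = −[(-0.05)(0.90) − (-0.25)(-0.40)] = 0.1450
  C_13 = (-0.05)(-0.20) − (0.75)(-0.40) = 0.3100
  C_21 = −[(-0.10)(0.90) − (-0.30)(-0.20)] = 0.1500
  C_22 = (1.00)(0.90) − (-0.30)(-0.40) = 0.7800
  C_23 = −[(1.00)(-0.20) − (-0.10)(-0.40)] = 0.2400
  C_31 = (-0.10)(-0.25) − (-0.30)(0.75) = 0.2500
  C_32 = −[(1.00)(-0.25) − (-0.30)(-0.05)] = 0.2650
  C_33 = (1.00)(0.75) − (-0.10)(-0.05) = 0.7450
det(I−A) = Σ_j (I−A)_1j·C_1j = (1.00)(0.6250) + (-0.10)(0.1450) + (-0.30)(0.3100) = 0.5175
adj(I−A) = Cᵀ =
  [ 0.6250   0.1500   0.2500]
  [ 0.1450   0.7800   0.2650]
  [ 0.3100   0.2400   0.7450]
(I − A)⁻¹ = adj(I−A) / det(I−A) ≈
  [   1.2077     0.2899     0.4831]
  [   0.2802     1.5072     0.5121]
  [   0.5990     0.4638     1.4396]
First solve x = (I − A)⁻¹ d = adj(I−A)·d / det(I−A); in particular x_2 = (0.1450·350 + 0.7800·750 + 0.2650·550) / 0.5175 = 781.50 / 0.5175 ≈ 1510.145.
Intermediate flow from 1 to 2: z_12 = a_12 · x_2 = 0.10 × 781.50 / 0.5175 = 78.15 / 0.5175 ≈ 151.0.

z_12 = 151.0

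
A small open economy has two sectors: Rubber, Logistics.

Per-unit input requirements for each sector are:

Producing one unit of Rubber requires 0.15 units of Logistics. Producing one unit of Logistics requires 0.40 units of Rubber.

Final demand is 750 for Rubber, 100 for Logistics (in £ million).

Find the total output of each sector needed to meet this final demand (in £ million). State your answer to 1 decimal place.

x_R = 840.4, x_L = 226.1

I − A =
  [   1.00    -0.40]
  [  -0.15     1.00]
det(I−A) = (1.00)(1.00) − (-0.40)(-0.15) = 0.9400
adj(I−A) = [[1.00, 0.40], [0.15, 1.00]]
(I − A)⁻¹ = adj(I−A) / det(I−A) ≈
  [   1.0638     0.4255]
  [   0.1596     1.0638]
x = (I − A)⁻¹ d = adj(I−A)·d / det(I−A), with det(I−A) = 0.9400:
  x_R = (1.00·750 + 0.40·100) / 0.9400 = 790.00 / 0.9400 ≈ 840.4
  x_L = (0.15·750 + 1.00·100) / 0.9400 = 212.50 / 0.9400 ≈ 226.1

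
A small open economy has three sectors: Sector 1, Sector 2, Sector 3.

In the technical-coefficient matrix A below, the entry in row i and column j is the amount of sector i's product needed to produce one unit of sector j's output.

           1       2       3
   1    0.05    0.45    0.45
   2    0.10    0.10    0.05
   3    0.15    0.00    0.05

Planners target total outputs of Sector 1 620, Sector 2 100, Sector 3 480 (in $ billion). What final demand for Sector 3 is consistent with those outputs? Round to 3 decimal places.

d_3 = 363.000

I − A =
  [   0.95    -0.45    -0.45]
  [  -0.10     0.90    -0.05]
  [  -0.15     0.00     0.95]
d = (I − A) x:
  d_1 = (+0.95)·620 + (-0.45)·100 + (-0.45)·480 = 328.000
  d_2 = (-0.10)·620 + (+0.90)·100 + (-0.05)·480 = 4.000
  d_3 = (-0.15)·620 + (+0.00)·100 + (+0.95)·480 = 363.000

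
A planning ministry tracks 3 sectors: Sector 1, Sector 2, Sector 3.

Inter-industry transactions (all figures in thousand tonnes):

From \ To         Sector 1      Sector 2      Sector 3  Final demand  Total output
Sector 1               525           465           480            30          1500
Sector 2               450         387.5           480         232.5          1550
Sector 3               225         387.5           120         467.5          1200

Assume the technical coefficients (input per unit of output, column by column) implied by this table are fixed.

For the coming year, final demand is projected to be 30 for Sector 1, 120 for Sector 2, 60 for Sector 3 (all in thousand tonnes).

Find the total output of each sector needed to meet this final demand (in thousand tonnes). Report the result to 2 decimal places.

Technical coefficients a_ij = z_ij / X_j:
  a_11 = 525/1500 = 0.35, a_21 = 450/1500 = 0.30, a_31 = 225/1500 = 0.15
  a_12 = 465/1550 = 0.30, a_22 = 387.5/1550 = 0.25, a_32 = 387.5/1550 = 0.25
  a_13 = 480/1200 = 0.40, a_23 = 480/1200 = 0.40, a_33 = 120/1200 = 0.10
I − A =
  [   0.65    -0.30    -0.40]
  [  -0.30     0.75    -0.40]
  [  -0.15    -0.25     0.90]
Cofactors of I−A, C_ij = (−1)^(i+j)·(minor ij) (rows/columns in the sector order above):
  C_11 = (0.75)(0.90) − (-0.40)(-0.25) = 0.5750
  C_12 = −[(-0.30)(0.90) − (-0.40)(-0.15)] = 0.3300
  C_13 = (-0.30)(-0.25) − (0.75)(-0.15) = 0.1875
  C_21 = −[(-0.30)(0.90) − (-0.40)(-0.25)] = 0.3700
  C_22 = (0.65)(0.90) − (-0.40)(-0.15) = 0.5250
  C_23 = −[(0.65)(-0.25) − (-0.30)(-0.15)] = 0.2075
  C_31 = (-0.30)(-0.40) − (-0.40)(0.75) = 0.4200
  C_32 = −[(0.65)(-0.40) − (-0.40)(-0.30)] = 0.3800
  C_33 = (0.65)(0.75) − (-0.30)(-0.30) = 0.3975
det(I−A) = Σ_j (I−A)_1j·C_1j = (0.65)(0.5750) + (-0.30)(0.3300) + (-0.40)(0.1875) = 0.19975
adj(I−A) = Cᵀ =
  [ 0.5750   0.3700   0.4200]
  [ 0.3300   0.5250   0.3800]
  [ 0.1875   0.2075   0.3975]
(I − A)⁻¹ = adj(I−A) / det(I−A) ≈
  [   2.8786     1.8523     2.1026]
  [   1.6521     2.6283     1.9024]
  [   0.9387     1.0388     1.9900]
x = (I − A)⁻¹ d = adj(I−A)·d / det(I−A), with det(I−A) = 0.19975:
  x_1 = (0.5750·30 + 0.3700·120 + 0.4200·60) / 0.19975 = 86.85 / 0.19975 ≈ 434.79
  x_2 = (0.3300·30 + 0.5250·120 + 0.3800·60) / 0.19975 = 95.70 / 0.19975 ≈ 479.10
  x_3 = (0.1875·30 + 0.2075·120 + 0.3975·60) / 0.19975 = 54.375 / 0.19975 ≈ 272.22

x_1 = 434.79, x_2 = 479.10, x_3 = 272.22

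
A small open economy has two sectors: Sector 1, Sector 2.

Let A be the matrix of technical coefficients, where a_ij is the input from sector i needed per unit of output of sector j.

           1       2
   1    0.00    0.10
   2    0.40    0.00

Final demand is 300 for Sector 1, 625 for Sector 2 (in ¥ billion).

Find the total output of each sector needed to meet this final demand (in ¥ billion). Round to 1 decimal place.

I − A =
  [   1.00    -0.10]
  [  -0.40     1.00]
det(I−A) = (1.00)(1.00) − (-0.10)(-0.40) = 0.9600
adj(I−A) = [[1.00, 0.10], [0.40, 1.00]]
(I − A)⁻¹ = adj(I−A) / det(I−A) ≈
  [   1.0417     0.1042]
  [   0.4167     1.0417]
x = (I − A)⁻¹ d = adj(I−A)·d / det(I−A), with det(I−A) = 0.9600:
  x_1 = (1.00·300 + 0.10·625) / 0.9600 = 362.50 / 0.9600 ≈ 377.6
  x_2 = (0.40·300 + 1.00·625) / 0.9600 = 745.00 / 0.9600 ≈ 776.0

x_1 = 377.6, x_2 = 776.0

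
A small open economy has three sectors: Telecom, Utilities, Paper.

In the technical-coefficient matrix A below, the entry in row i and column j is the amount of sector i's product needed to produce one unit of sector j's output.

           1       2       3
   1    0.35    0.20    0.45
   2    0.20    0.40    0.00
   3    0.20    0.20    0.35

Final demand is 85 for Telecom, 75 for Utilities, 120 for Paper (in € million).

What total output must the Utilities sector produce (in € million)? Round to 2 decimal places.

I − A =
  [   0.65    -0.20    -0.45]
  [  -0.20     0.60     0.00]
  [  -0.20    -0.20     0.65]
Cofactors of I−A, C_ij = (−1)^(i+j)·(minor ij) (rows/columns in the sector order above):
  C_11 = (0.60)(0.65) − (0.00)(-0.20) = 0.3900
  C_12 = −[(-0.20)(0.65) − (0.00)(-0.20)] = 0.1300
  C_13 = (-0.20)(-0.20) − (0.60)(-0.20) = 0.1600
  C_21 = −[(-0.20)(0.65) − (-0.45)(-0.20)] = 0.2200
  C_22 = (0.65)(0.65) − (-0.45)(-0.20) = 0.3325
  C_23 = −[(0.65)(-0.20) − (-0.20)(-0.20)] = 0.1700
  C_31 = (-0.20)(0.00) − (-0.45)(0.60) = 0.2700
  C_32 = −[(0.65)(0.00) − (-0.45)(-0.20)] = 0.0900
  C_33 = (0.65)(0.60) − (-0.20)(-0.20) = 0.3500
det(I−A) = Σ_j (I−A)_1j·C_1j = (0.65)(0.3900) + (-0.20)(0.1300) + (-0.45)(0.1600) = 0.1555
adj(I−A) = Cᵀ =
  [ 0.3900   0.2200   0.2700]
  [ 0.1300   0.3325   0.0900]
  [ 0.1600   0.1700   0.3500]
(I − A)⁻¹ = adj(I−A) / det(I−A) ≈
  [   2.5080     1.4148     1.7363]
  [   0.8360     2.1383     0.5788]
  [   1.0289     1.0932     2.2508]
x = (I − A)⁻¹ d = adj(I−A)·d / det(I−A), with det(I−A) = 0.1555:
  x_1 = (0.3900·85 + 0.2200·75 + 0.2700·120) / 0.1555 = 82.05 / 0.1555 ≈ 527.65
  x_2 = (0.1300·85 + 0.3325·75 + 0.0900·120) / 0.1555 = 46.7875 / 0.1555 ≈ 300.88
  x_3 = (0.1600·85 + 0.1700·75 + 0.3500·120) / 0.1555 = 68.35 / 0.1555 ≈ 439.55

x_2 = 300.88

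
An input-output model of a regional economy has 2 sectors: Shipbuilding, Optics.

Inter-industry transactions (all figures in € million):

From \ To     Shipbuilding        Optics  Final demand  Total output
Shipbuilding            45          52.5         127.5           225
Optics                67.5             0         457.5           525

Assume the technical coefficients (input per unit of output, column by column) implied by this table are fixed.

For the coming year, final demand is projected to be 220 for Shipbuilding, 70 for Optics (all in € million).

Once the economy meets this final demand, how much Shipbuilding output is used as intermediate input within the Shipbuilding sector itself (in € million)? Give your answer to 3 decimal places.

z_SS = 58.961

Technical coefficients a_ij = z_ij / X_j:
  a_SS = 45/225 = 0.20, a_OS = 67.5/225 = 0.30
  a_SO = 52.5/525 = 0.10, a_OO = 0/525 = 0.00
I − A =
  [   0.80    -0.10]
  [  -0.30     1.00]
det(I−A) = (0.80)(1.00) − (-0.10)(-0.30) = 0.7700
adj(I−A) = [[1.00, 0.10], [0.30, 0.80]]
(I − A)⁻¹ = adj(I−A) / det(I−A) ≈
  [   1.2987     0.1299]
  [   0.3896     1.0390]
First solve x = (I − A)⁻¹ d = adj(I−A)·d / det(I−A); in particular x_S = (1.00·220 + 0.10·70) / 0.7700 = 227.00 / 0.7700 ≈ 294.80519.
Intermediate flow from S to S: z_SS = a_SS · x_S = 0.20 × 227.00 / 0.7700 = 45.40 / 0.7700 ≈ 58.961.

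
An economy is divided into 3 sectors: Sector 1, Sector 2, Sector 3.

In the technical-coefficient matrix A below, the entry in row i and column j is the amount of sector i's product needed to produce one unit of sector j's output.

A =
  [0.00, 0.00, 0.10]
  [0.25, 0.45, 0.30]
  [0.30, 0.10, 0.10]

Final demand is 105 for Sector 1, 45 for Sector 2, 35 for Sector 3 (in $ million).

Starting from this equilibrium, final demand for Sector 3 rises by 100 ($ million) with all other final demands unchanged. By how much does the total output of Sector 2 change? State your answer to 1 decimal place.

I − A =
  [   1.00     0.00    -0.10]
  [  -0.25     0.55    -0.30]
  [  -0.30    -0.10     0.90]
Cofactors of I−A, C_ij = (−1)^(i+j)·(minor ij) (rows/columns in the sector order above):
  C_11 = (0.55)(0.90) − (-0.30)(-0.10) = 0.4650
  C_12 = −[(-0.25)(0.90) − (-0.30)(-0.30)] = 0.3150
  C_13 = (-0.25)(-0.10) − (0.55)(-0.30) = 0.1900
  C_21 = −[(0.00)(0.90) − (-0.10)(-0.10)] = 0.0100
  C_22 = (1.00)(0.90) − (-0.10)(-0.30) = 0.8700
  C_23 = −[(1.00)(-0.10) − (0.00)(-0.30)] = 0.1000
  C_31 = (0.00)(-0.30) − (-0.10)(0.55) = 0.0550
  C_32 = −[(1.00)(-0.30) − (-0.10)(-0.25)] = 0.3250
  C_33 = (1.00)(0.55) − (0.00)(-0.25) = 0.5500
det(I−A) = Σ_j (I−A)_1j·C_1j = (1.00)(0.4650) + (0.00)(0.3150) + (-0.10)(0.1900) = 0.4460
adj(I−A) = Cᵀ =
  [ 0.4650   0.0100   0.0550]
  [ 0.3150   0.8700   0.3250]
  [ 0.1900   0.1000   0.5500]
(I − A)⁻¹ = adj(I−A) / det(I−A) ≈
  [   1.0426     0.0224     0.1233]
  [   0.7063     1.9507     0.7287]
  [   0.4260     0.2242     1.2332]
Δx = (I − A)⁻¹ Δd with Δd having +100 in the Sector 3 component and 0 elsewhere.
So Δx_2 = L_23 · (+100), where L_23 = adj(I−A)_23 / det(I−A) = 0.3250 / 0.4460.
Δx_2 = 0.3250 × (+100) / 0.4460 = 32.50 / 0.4460 ≈ 72.9.

Δx_2 = 72.9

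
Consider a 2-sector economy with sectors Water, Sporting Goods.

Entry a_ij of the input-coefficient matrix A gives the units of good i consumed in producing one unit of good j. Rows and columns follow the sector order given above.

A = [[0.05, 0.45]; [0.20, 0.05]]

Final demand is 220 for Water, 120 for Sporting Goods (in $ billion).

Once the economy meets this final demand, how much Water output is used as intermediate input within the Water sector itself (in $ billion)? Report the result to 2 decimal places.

I − A =
  [   0.95    -0.45]
  [  -0.20     0.95]
det(I−A) = (0.95)(0.95) − (-0.45)(-0.20) = 0.8125
adj(I−A) = [[0.95, 0.45], [0.20, 0.95]]
(I − A)⁻¹ = adj(I−A) / det(I−A) ≈
  [   1.1692     0.5538]
  [   0.2462     1.1692]
First solve x = (I − A)⁻¹ d = adj(I−A)·d / det(I−A); in particular x_1 = (0.95·220 + 0.45·120) / 0.8125 = 263.00 / 0.8125 ≈ 323.6923.
Intermediate flow from 1 to 1: z_11 = a_11 · x_1 = 0.05 × 263.00 / 0.8125 = 13.15 / 0.8125 ≈ 16.18.

z_11 = 16.18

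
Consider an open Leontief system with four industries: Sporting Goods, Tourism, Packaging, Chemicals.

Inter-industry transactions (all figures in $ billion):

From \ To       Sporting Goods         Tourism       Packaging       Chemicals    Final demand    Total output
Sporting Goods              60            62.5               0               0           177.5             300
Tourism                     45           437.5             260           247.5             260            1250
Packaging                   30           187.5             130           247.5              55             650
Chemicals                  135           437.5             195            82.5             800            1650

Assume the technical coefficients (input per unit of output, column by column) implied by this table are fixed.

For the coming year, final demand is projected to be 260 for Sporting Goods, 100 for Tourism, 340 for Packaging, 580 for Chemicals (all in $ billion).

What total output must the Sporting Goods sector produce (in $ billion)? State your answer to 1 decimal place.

Technical coefficients a_ij = z_ij / X_j:
  a_SS = 60/300 = 0.20, a_TS = 45/300 = 0.15, a_PS = 30/300 = 0.10, a_CS = 135/300 = 0.45
  a_ST = 62.5/1250 = 0.05, a_TT = 437.5/1250 = 0.35, a_PT = 187.5/1250 = 0.15, a_CT = 437.5/1250 = 0.35
  a_SP = 0/650 = 0.00, a_TP = 260/650 = 0.40, a_PP = 130/650 = 0.20, a_CP = 195/650 = 0.30
  a_SC = 0/1650 = 0.00, a_TC = 247.5/1650 = 0.15, a_PC = 247.5/1650 = 0.15, a_CC = 82.5/1650 = 0.05
I − A =
  [   0.80    -0.05     0.00     0.00]
  [  -0.15     0.65    -0.40    -0.15]
  [  -0.10    -0.15     0.80    -0.15]
  [  -0.45    -0.35    -0.30     0.95]
Compute the cofactors C_ij = (−1)^(i+j)·(3×3 minor ij) of I−A; the adjugate is their transpose:
adj(I−A) = Cᵀ =
  [ 0.338000   0.035750   0.021250   0.009000]
  [ 0.230750   0.572000   0.340000   0.144000]
  [ 0.139750   0.164125   0.441500   0.095625]
  [ 0.289250   0.279500   0.274750   0.360000]
det(I−A) = Σ_j (I−A)_1j·C_1j = (0.80)(0.338000) + (-0.05)(0.230750) + (0.00)(0.139750) + (0.00)(0.289250) = 0.2588625
(I − A)⁻¹ = adj(I−A) / det(I−A) ≈
  [   1.3057     0.1381     0.0821     0.0348]
  [   0.8914     2.2097     1.3134     0.5563]
  [   0.5399     0.6340     1.7055     0.3694]
  [   1.1174     1.0797     1.0614     1.3907]
x = (I − A)⁻¹ d = adj(I−A)·d / det(I−A), with det(I−A) = 0.2588625:
  x_S = (0.338000·260 + 0.035750·100 + 0.021250·340 + 0.009000·580) / 0.2588625 = 103.90 / 0.2588625 ≈ 401.4
  x_T = (0.230750·260 + 0.572000·100 + 0.340000·340 + 0.144000·580) / 0.2588625 = 316.315 / 0.2588625 ≈ 1221.9
  x_P = (0.139750·260 + 0.164125·100 + 0.441500·340 + 0.095625·580) / 0.2588625 = 258.32 / 0.2588625 ≈ 997.9
  x_C = (0.289250·260 + 0.279500·100 + 0.274750·340 + 0.360000·580) / 0.2588625 = 405.37 / 0.2588625 ≈ 1566.0

x_S = 401.4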